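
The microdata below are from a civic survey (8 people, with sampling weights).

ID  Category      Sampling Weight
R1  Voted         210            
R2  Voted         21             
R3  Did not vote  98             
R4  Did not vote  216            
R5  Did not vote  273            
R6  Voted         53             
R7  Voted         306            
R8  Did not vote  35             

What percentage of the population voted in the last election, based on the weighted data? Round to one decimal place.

48.7

Sum of weights for 'Voted' = 210 + 21 + 53 + 306 = 590
Total weight = 210 + 21 + 98 + 216 + 273 + 53 + 306 + 35 = 1212
Weighted proportion = 590 / 1212 = 0.48679868 → 48.679868%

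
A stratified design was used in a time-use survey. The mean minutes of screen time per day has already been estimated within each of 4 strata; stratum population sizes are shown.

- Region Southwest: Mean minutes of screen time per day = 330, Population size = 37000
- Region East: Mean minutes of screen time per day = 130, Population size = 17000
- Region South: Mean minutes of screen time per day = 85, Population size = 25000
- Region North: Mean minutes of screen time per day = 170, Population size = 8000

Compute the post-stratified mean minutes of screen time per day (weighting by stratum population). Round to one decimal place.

205.8

Σ Nₕ·x̄ₕ = 330×37000 + 130×17000 + 85×25000 + 170×8000
  = 12210000 + 2210000 + 2125000 + 1360000 = 17905000
Σ Nₕ = 37000 + 17000 + 25000 + 8000 = 87000
Overall mean = 17905000 / 87000 = 205.8046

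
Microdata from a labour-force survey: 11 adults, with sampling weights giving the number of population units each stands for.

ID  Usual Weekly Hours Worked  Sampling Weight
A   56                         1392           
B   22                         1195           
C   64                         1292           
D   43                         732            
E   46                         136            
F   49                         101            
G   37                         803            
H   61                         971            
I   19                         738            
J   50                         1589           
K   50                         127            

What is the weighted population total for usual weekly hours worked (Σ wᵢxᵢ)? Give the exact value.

Weighted total = 56×1392 + 22×1195 + 64×1292 + 43×732 + 46×136 + 49×101 + 37×803 + 61×971 + 19×738 + 50×1589 + 50×127
  = 418375

418375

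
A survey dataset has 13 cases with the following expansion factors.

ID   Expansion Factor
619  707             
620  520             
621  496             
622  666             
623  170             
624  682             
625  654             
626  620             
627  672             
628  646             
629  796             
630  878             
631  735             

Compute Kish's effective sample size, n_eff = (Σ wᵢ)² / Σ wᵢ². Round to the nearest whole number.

12

Σ wᵢ = 8242
Σ wᵢ² = 5579586
n_eff = 8242² / 5579586 = 67930564 / 5579586 = 12.174839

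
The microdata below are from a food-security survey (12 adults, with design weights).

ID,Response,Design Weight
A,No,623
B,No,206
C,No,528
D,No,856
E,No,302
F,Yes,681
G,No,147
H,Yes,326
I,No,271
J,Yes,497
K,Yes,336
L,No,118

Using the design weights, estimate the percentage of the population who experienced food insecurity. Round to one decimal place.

37.6

Sum of weights for 'Yes' = 681 + 326 + 497 + 336 = 1840
Total weight = 4891
Weighted proportion = 1840 / 4891 = 0.37620119 → 37.620119%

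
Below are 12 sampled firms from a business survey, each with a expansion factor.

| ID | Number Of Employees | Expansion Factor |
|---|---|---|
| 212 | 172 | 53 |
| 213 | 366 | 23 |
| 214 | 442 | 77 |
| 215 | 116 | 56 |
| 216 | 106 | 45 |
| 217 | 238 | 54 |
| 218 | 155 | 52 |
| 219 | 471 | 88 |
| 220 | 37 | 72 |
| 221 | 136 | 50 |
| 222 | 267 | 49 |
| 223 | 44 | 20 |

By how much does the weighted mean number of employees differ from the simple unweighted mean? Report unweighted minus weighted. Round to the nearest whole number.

Unweighted sum = 172 + 366 + 442 + 116 + 106 + 238 + 155 + 471 + 37 + 136 + 267 + 44 = 2550
Unweighted mean = 2550 / 12 = 212.5
Weighted sum = 172×53 + 366×23 + 442×77 + 116×56 + 106×45 + 238×54 + 155×52 + 471×88 + 37×72 + 136×50 + 267×49 + 44×20
  = 9116 + 8418 + 34034 + 6496 + 4770 + 12852 + 8060 + 41448 + 2664 + 6800 + 13083 + 880 = 148621
Sum of weights = 53 + 23 + 77 + 56 + 45 + 54 + 52 + 88 + 72 + 50 + 49 + 20 = 639
Weighted mean = 148621 / 639 = 232.58372
Difference (unweighted minus weighted) = -20.083725

-20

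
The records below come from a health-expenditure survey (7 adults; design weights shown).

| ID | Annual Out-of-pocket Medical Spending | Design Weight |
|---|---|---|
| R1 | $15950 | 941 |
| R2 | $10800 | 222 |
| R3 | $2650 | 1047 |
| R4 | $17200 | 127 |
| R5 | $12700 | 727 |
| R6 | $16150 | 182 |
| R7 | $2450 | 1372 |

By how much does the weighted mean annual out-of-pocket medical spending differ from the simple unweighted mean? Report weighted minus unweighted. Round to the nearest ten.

Unweighted sum = 77900
Unweighted mean = 77900 / 7 = 11128.571
Weighted sum = 15950×941 + 10800×222 + 2650×1047 + 17200×127 + 12700×727 + 16150×182 + 2450×1372
  = 15008950 + 2397600 + 2774550 + 2184400 + 9232900 + 2939300 + 3361400 = 37899100
Sum of weights = 941 + 222 + 1047 + 127 + 727 + 182 + 1372 = 4618
Weighted mean = 37899100 / 4618 = 8206.8211
Difference (weighted minus unweighted) = -2921.7503

-2920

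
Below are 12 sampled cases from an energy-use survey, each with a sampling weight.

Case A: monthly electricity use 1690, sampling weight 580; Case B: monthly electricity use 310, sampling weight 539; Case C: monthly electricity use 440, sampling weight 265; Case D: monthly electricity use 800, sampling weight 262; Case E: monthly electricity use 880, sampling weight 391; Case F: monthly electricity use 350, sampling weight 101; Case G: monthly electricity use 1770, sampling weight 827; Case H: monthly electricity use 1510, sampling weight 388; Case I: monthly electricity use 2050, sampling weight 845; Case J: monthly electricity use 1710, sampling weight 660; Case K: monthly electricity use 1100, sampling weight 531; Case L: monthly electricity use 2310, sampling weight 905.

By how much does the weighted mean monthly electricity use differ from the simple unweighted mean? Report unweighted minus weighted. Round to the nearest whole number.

Unweighted sum = 1690 + 310 + 440 + 800 + 880 + 350 + 1770 + 1510 + 2050 + 1710 + 1100 + 2310 = 14920
Unweighted mean = 14920 / 12 = 1243.3333
Weighted sum = 1690×580 + 310×539 + 440×265 + 800×262 + 880×391 + 350×101 + 1770×827 + 1510×388 + 2050×845 + 1710×660 + 1100×531 + 2310×905
  = 9438090
Sum of weights = 580 + 539 + 265 + 262 + 391 + 101 + 827 + 388 + 845 + 660 + 531 + 905 = 6294
Weighted mean = 9438090 / 6294 = 1499.5377
Difference (unweighted minus weighted) = -256.20432

-256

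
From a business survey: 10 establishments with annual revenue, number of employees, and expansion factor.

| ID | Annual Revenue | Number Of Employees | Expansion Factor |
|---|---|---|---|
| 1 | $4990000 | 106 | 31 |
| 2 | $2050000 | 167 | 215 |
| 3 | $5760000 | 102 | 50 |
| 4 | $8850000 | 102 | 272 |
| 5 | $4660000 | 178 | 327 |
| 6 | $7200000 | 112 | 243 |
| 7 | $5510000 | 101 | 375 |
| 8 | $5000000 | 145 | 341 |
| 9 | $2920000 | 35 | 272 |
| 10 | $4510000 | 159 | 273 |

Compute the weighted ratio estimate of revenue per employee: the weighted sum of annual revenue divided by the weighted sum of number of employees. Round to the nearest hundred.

Σ wᵢ·y = 4990000×31 + 2050000×215 + 5760000×50 + 8850000×272 + 4660000×327 + 7200000×243 + 5510000×375 + 5000000×341 + 2920000×272 + 4510000×273
  = 154690000 + 440750000 + 288000000 + 2407200000 + 1523820000 + 1749600000 + 2066250000 + 1705000000 + 794240000 + 1231230000 = 12360780000
Σ wᵢ·x = 106×31 + 167×215 + 102×50 + 102×272 + 178×327 + 112×243 + 101×375 + 145×341 + 35×272 + 159×273
  = 3286 + 35905 + 5100 + 27744 + 58206 + 27216 + 37875 + 49445 + 9520 + 43407 = 297704
Ratio = 12360780000 / 297704 = 41520.369

41500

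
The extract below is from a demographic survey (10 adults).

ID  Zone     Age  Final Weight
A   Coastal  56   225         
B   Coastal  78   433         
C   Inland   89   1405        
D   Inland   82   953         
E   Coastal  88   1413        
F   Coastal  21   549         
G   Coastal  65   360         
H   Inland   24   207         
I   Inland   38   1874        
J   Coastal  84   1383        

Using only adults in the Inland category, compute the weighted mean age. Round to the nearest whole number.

63

Inland rows: C, D, H, I
Weighted sum = 89×1405 + 82×953 + 24×207 + 38×1874
  = 279371
Sum of weights = 1405 + 953 + 207 + 1874 = 4439
Weighted mean = 279371 / 4439 = 62.935571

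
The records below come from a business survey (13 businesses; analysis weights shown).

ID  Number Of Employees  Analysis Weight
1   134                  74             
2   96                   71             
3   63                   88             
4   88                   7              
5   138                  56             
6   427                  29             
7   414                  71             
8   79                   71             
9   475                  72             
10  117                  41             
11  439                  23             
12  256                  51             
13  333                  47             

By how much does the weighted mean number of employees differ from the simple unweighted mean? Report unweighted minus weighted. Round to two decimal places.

Unweighted sum = 3059
Unweighted mean = 3059 / 13 = 235.30769
Weighted sum = 155807
Sum of weights = 701
Weighted mean = 155807 / 701 = 222.26391
Difference (unweighted minus weighted) = 13.043784

13.04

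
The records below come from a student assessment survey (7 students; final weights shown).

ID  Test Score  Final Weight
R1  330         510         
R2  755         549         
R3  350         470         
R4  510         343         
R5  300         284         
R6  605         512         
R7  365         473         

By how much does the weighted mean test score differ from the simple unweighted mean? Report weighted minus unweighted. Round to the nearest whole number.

Unweighted sum = 330 + 755 + 350 + 510 + 300 + 605 + 365 = 3215
Unweighted mean = 3215 / 7 = 459.28571
Weighted sum = 330×510 + 755×549 + 350×470 + 510×343 + 300×284 + 605×512 + 365×473
  = 168300 + 414495 + 164500 + 174930 + 85200 + 309760 + 172645 = 1489830
Sum of weights = 510 + 549 + 470 + 343 + 284 + 512 + 473 = 3141
Weighted mean = 1489830 / 3141 = 474.3171
Difference (weighted minus unweighted) = 15.031382

15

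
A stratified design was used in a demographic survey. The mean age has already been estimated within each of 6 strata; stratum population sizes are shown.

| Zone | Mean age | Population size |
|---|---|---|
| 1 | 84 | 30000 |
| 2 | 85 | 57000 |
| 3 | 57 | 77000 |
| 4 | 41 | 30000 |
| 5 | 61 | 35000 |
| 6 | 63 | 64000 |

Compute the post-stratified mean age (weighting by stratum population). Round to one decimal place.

Σ Nₕ·x̄ₕ = 84×30000 + 85×57000 + 57×77000 + 41×30000 + 61×35000 + 63×64000
  = 2520000 + 4845000 + 4389000 + 1230000 + 2135000 + 4032000 = 19151000
Σ Nₕ = 30000 + 57000 + 77000 + 30000 + 35000 + 64000 = 293000
Overall mean = 19151000 / 293000 = 65.361775

65.4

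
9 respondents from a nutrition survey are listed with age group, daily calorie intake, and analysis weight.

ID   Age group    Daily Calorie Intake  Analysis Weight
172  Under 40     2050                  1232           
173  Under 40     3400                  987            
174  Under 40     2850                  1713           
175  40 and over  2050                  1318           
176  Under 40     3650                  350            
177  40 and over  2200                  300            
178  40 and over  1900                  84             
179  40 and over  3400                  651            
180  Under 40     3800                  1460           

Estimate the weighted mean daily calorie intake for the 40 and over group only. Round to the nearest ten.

2440

40 and over rows: 175, 177, 178, 179
Weighted sum = 2050×1318 + 2200×300 + 1900×84 + 3400×651
  = 2701900 + 660000 + 159600 + 2213400 = 5734900
Sum of weights = 1318 + 300 + 84 + 651 = 2353
Weighted mean = 5734900 / 2353 = 2437.2716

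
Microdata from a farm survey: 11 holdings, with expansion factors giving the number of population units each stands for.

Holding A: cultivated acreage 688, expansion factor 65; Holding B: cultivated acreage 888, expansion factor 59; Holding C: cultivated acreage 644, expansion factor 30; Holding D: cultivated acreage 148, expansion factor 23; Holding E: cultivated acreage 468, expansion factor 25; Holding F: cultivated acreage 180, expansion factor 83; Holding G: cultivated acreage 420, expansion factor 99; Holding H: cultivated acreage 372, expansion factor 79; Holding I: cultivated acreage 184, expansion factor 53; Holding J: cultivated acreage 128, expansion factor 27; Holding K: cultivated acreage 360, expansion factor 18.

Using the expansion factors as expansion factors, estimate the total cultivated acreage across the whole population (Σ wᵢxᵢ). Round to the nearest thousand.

Weighted total = 688×65 + 888×59 + 644×30 + 148×23 + 468×25 + 180×83 + 420×99 + 372×79 + 184×53 + 128×27 + 360×18
  = 44720 + 52392 + 19320 + 3404 + 11700 + 14940 + 41580 + 29388 + 9752 + 3456 + 6480 = 237132

237000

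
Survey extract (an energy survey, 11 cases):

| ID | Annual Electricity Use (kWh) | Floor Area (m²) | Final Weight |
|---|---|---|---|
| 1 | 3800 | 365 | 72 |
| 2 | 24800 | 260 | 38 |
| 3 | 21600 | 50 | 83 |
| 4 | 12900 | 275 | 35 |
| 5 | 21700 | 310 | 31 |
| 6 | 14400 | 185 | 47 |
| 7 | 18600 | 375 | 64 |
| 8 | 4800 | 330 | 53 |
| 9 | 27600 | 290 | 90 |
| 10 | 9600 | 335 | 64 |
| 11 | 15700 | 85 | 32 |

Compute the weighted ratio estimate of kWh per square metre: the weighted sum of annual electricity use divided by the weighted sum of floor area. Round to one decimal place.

61.6

Σ wᵢ·y = 3800×72 + 24800×38 + 21600×83 + 12900×35 + 21700×31 + 14400×47 + 18600×64 + 4800×53 + 27600×90 + 9600×64 + 15700×32
  = 273600 + 942400 + 1792800 + 451500 + 672700 + 676800 + 1190400 + 254400 + 2484000 + 614400 + 502400 = 9855400
Σ wᵢ·x = 365×72 + 260×38 + 50×83 + 275×35 + 310×31 + 185×47 + 375×64 + 330×53 + 290×90 + 335×64 + 85×32
  = 26280 + 9880 + 4150 + 9625 + 9610 + 8695 + 24000 + 17490 + 26100 + 21440 + 2720 = 159990
Ratio = 9855400 / 159990 = 61.6001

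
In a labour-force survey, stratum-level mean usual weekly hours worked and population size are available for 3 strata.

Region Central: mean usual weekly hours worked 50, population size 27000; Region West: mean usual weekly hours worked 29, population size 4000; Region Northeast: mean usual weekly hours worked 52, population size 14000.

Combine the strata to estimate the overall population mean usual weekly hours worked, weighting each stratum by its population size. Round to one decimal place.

48.8

Σ Nₕ·x̄ₕ = 50×27000 + 29×4000 + 52×14000
  = 1350000 + 116000 + 728000 = 2194000
Σ Nₕ = 45000
Overall mean = 2194000 / 45000 = 48.755556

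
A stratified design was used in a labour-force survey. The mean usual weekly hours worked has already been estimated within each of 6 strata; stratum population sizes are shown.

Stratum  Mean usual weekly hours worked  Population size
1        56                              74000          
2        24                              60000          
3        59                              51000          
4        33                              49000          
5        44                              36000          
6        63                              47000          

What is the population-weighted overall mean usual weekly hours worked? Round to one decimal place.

46.5

Σ Nₕ·x̄ₕ = 14755000
Σ Nₕ = 74000 + 60000 + 51000 + 49000 + 36000 + 47000 = 317000
Overall mean = 14755000 / 317000 = 46.545741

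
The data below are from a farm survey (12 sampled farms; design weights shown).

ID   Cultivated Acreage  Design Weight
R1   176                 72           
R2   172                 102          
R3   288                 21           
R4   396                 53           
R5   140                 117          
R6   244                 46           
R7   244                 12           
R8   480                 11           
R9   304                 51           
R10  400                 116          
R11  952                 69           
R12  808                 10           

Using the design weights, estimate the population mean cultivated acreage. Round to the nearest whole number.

336

Weighted sum = 176×72 + 172×102 + 288×21 + 396×53 + 140×117 + 244×46 + 244×12 + 480×11 + 304×51 + 400×116 + 952×69 + 808×10
  = 12672 + 17544 + 6048 + 20988 + 16380 + 11224 + 2928 + 5280 + 15504 + 46400 + 65688 + 8080 = 228736
Sum of weights = 680
Weighted mean = 228736 / 680 = 336.37647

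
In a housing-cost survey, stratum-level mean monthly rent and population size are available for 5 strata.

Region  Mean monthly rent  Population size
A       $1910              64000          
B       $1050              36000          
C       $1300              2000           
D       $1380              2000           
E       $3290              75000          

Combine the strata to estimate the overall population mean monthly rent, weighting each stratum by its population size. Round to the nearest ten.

2300

Σ Nₕ·x̄ₕ = 1910×64000 + 1050×36000 + 1300×2000 + 1380×2000 + 3290×75000
  = 122240000 + 37800000 + 2600000 + 2760000 + 246750000 = 412150000
Σ Nₕ = 64000 + 36000 + 2000 + 2000 + 75000 = 179000
Overall mean = 412150000 / 179000 = 2302.514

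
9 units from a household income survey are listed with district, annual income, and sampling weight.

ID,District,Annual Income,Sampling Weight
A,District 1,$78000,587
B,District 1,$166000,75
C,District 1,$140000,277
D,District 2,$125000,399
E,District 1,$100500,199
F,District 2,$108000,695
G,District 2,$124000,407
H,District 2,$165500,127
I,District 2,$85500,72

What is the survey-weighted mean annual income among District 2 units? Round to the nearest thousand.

119000

District 2 rows: D, F, G, H, I
Weighted sum = 125000×399 + 108000×695 + 124000×407 + 165500×127 + 85500×72
  = 49875000 + 75060000 + 50468000 + 21018500 + 6156000 = 202577500
Sum of weights = 399 + 695 + 407 + 127 + 72 = 1700
Weighted mean = 202577500 / 1700 = 119163.24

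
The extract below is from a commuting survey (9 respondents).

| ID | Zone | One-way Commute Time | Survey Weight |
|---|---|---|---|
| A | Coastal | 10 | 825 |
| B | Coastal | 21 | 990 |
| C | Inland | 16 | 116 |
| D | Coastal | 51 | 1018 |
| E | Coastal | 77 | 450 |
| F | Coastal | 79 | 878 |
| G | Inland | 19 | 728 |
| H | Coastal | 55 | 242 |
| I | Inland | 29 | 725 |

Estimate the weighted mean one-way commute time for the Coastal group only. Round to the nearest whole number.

45

Coastal rows: A, B, D, E, F, H
Weighted sum = 198280
Sum of weights = 4403
Weighted mean = 198280 / 4403 = 45.032932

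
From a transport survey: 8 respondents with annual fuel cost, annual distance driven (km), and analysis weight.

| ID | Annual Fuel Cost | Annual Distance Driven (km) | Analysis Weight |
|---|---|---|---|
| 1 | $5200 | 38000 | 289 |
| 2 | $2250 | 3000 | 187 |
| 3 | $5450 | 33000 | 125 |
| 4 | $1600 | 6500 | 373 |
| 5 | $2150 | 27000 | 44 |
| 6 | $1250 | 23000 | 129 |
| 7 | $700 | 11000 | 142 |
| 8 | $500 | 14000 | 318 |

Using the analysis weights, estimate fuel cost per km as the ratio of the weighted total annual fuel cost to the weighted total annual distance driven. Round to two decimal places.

Σ wᵢ·y = 5200×289 + 2250×187 + 5450×125 + 1600×373 + 2150×44 + 1250×129 + 700×142 + 500×318
  = 1502800 + 420750 + 681250 + 596800 + 94600 + 161250 + 99400 + 159000 = 3715850
Σ wᵢ·x = 28261500
Ratio = 3715850 / 28261500 = 0.13148099

0.13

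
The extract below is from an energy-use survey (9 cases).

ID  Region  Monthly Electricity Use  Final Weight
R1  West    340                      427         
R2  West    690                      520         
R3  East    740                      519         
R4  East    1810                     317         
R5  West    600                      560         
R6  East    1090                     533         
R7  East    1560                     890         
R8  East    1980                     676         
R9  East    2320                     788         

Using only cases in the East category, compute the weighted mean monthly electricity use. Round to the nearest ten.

1640

East rows: R3, R4, R6, R7, R8, R9
Weighted sum = 740×519 + 1810×317 + 1090×533 + 1560×890 + 1980×676 + 2320×788
  = 6093840
Sum of weights = 519 + 317 + 533 + 890 + 676 + 788 = 3723
Weighted mean = 6093840 / 3723 = 1636.809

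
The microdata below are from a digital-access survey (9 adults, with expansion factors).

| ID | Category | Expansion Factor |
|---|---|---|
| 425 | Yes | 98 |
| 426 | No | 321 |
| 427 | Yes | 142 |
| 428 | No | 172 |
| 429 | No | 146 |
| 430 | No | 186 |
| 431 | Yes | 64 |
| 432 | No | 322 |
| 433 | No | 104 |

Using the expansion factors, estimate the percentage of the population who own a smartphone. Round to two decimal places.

19.55

Sum of weights for 'Yes' = 98 + 142 + 64 = 304
Total weight = 98 + 321 + 142 + 172 + 146 + 186 + 64 + 322 + 104 = 1555
Weighted proportion = 304 / 1555 = 0.19549839 → 19.549839%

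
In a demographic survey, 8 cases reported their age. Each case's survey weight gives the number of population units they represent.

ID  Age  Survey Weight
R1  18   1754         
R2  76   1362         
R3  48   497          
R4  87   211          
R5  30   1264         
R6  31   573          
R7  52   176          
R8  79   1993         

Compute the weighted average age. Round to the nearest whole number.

Weighted sum = 399579
Sum of weights = 1754 + 1362 + 497 + 211 + 1264 + 573 + 176 + 1993 = 7830
Weighted mean = 399579 / 7830 = 51.031801

51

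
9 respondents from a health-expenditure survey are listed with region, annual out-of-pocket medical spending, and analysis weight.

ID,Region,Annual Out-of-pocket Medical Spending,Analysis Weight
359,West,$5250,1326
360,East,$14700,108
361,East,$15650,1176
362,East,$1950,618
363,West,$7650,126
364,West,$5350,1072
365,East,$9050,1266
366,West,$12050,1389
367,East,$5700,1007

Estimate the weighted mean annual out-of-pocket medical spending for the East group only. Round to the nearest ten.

9200

East rows: 360, 361, 362, 365, 367
Weighted sum = 14700×108 + 15650×1176 + 1950×618 + 9050×1266 + 5700×1007
  = 38394300
Sum of weights = 4175
Weighted mean = 38394300 / 4175 = 9196.2395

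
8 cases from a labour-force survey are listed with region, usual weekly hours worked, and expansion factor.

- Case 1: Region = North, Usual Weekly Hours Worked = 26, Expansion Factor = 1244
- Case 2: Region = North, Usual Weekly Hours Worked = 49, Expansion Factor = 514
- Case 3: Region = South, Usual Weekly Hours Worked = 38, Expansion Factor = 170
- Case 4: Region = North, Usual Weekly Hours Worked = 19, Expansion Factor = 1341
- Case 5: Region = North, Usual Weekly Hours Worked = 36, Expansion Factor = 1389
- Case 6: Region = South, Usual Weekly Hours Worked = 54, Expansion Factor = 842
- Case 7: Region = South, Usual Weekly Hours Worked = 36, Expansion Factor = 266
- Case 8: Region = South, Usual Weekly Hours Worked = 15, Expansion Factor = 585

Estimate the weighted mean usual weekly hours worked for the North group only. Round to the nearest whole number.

30

North rows: 1, 2, 4, 5
Weighted sum = 26×1244 + 49×514 + 19×1341 + 36×1389
  = 32344 + 25186 + 25479 + 50004 = 133013
Sum of weights = 1244 + 514 + 1341 + 1389 = 4488
Weighted mean = 133013 / 4488 = 29.637478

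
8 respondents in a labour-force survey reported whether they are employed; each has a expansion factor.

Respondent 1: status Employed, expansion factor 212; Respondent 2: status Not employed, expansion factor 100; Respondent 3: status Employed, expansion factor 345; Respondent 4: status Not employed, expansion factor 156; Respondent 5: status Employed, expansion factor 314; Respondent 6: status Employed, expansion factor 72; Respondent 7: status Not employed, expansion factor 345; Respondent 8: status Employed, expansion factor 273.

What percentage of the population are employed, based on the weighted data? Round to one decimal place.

Sum of weights for 'Employed' = 212 + 345 + 314 + 72 + 273 = 1216
Total weight = 212 + 100 + 345 + 156 + 314 + 72 + 345 + 273 = 1817
Weighted proportion = 1216 / 1817 = 0.669235 → 66.9235%

66.9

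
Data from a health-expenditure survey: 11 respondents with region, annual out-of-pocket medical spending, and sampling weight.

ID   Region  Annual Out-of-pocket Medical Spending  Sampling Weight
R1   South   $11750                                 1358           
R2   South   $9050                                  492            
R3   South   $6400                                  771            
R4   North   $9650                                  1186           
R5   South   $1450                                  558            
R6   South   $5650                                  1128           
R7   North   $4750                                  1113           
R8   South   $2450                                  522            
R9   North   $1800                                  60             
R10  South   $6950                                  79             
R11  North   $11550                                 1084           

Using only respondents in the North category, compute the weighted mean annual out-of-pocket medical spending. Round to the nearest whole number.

North rows: R4, R7, R9, R11
Weighted sum = 9650×1186 + 4750×1113 + 1800×60 + 11550×1084
  = 11444900 + 5286750 + 108000 + 12520200 = 29359850
Sum of weights = 1186 + 1113 + 60 + 1084 = 3443
Weighted mean = 29359850 / 3443 = 8527.4034

8527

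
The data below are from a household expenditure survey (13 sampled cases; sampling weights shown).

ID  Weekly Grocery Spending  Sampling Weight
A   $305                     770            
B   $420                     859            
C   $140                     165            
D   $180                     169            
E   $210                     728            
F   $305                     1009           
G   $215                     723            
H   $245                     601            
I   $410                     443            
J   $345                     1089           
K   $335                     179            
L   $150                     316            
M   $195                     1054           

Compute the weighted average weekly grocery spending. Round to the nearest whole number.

282

Weighted sum = 2282695
Sum of weights = 8105
Weighted mean = 2282695 / 8105 = 281.64035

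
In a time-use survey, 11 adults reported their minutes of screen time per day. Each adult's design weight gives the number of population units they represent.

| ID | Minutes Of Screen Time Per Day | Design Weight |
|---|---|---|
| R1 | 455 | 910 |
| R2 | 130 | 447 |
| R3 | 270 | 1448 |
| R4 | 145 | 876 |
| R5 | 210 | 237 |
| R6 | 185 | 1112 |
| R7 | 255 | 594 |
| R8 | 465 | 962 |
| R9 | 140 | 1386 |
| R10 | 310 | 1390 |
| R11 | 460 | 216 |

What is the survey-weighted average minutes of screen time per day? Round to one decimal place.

268.2

Weighted sum = 455×910 + 130×447 + 270×1448 + 145×876 + 210×237 + 185×1112 + 255×594 + 465×962 + 140×1386 + 310×1390 + 460×216
  = 2568730
Sum of weights = 910 + 447 + 1448 + 876 + 237 + 1112 + 594 + 962 + 1386 + 1390 + 216 = 9578
Weighted mean = 2568730 / 9578 = 268.19065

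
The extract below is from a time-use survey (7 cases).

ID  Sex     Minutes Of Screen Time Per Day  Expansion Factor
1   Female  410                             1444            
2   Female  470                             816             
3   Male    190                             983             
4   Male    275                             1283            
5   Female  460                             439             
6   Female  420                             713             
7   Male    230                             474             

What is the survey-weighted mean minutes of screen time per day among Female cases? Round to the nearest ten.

Female rows: 1, 2, 5, 6
Weighted sum = 410×1444 + 470×816 + 460×439 + 420×713
  = 1476960
Sum of weights = 3412
Weighted mean = 1476960 / 3412 = 432.87222

430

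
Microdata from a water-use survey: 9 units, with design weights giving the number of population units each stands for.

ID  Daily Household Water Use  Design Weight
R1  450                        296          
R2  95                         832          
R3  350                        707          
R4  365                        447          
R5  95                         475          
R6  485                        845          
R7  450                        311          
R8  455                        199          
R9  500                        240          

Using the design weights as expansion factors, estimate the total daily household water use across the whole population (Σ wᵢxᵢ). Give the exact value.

1428290

Weighted total = 1428290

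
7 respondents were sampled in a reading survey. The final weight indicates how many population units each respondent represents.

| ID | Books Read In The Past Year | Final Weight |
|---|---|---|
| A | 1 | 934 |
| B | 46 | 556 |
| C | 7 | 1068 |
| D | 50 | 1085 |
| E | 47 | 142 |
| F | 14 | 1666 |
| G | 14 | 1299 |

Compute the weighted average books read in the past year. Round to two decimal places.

20.21

Weighted sum = 1×934 + 46×556 + 7×1068 + 50×1085 + 47×142 + 14×1666 + 14×1299
  = 934 + 25576 + 7476 + 54250 + 6674 + 23324 + 18186 = 136420
Sum of weights = 934 + 556 + 1068 + 1085 + 142 + 1666 + 1299 = 6750
Weighted mean = 136420 / 6750 = 20.21037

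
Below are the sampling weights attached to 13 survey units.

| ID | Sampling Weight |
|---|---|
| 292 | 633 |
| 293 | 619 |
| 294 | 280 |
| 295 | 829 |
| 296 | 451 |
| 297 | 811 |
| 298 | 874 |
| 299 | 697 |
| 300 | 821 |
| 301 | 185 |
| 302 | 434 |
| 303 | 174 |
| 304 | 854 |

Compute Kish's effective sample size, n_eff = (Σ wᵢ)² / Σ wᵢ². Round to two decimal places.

Σ wᵢ = 7662
Σ wᵢ² = 5316512
n_eff = 7662² / 5316512 = 58706244 / 5316512 = 11.042248

11.04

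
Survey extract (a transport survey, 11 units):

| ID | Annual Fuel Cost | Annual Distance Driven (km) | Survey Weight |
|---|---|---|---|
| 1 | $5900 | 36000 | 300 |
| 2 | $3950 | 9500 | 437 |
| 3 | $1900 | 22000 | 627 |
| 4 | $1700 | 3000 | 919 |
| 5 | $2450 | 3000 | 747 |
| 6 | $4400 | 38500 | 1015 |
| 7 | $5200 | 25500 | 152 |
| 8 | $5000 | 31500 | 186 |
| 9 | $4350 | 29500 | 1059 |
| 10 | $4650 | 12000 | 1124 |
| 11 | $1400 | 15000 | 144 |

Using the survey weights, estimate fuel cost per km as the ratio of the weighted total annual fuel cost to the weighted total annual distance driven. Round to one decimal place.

Σ wᵢ·y = 5900×300 + 3950×437 + 1900×627 + 1700×919 + 2450×747 + 4400×1015 + 5200×152 + 5000×186 + 4350×1059 + 4650×1124 + 1400×144
  = 1770000 + 1726150 + 1191300 + 1562300 + 1830150 + 4466000 + 790400 + 930000 + 4606650 + 5226600 + 201600 = 24301150
Σ wᵢ·x = 36000×300 + 9500×437 + 22000×627 + 3000×919 + 3000×747 + 38500×1015 + 25500×152 + 31500×186 + 29500×1059 + 12000×1124 + 15000×144
  = 129444500
Ratio = 24301150 / 129444500 = 0.18773413

0.2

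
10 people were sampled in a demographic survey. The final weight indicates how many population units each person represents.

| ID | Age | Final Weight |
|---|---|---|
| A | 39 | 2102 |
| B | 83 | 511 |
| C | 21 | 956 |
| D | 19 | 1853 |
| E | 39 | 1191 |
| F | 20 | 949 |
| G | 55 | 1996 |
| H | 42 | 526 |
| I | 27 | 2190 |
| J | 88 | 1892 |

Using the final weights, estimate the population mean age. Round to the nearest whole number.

Weighted sum = 39×2102 + 83×511 + 21×956 + 19×1853 + 39×1191 + 20×949 + 55×1996 + 42×526 + 27×2190 + 88×1892
  = 81978 + 42413 + 20076 + 35207 + 46449 + 18980 + 109780 + 22092 + 59130 + 166496 = 602601
Sum of weights = 2102 + 511 + 956 + 1853 + 1191 + 949 + 1996 + 526 + 2190 + 1892 = 14166
Weighted mean = 602601 / 14166 = 42.538543

43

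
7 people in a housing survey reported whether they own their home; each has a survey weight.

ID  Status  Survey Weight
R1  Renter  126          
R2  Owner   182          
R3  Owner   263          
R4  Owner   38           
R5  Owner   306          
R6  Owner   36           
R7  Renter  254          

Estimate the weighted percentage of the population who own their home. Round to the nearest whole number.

Sum of weights for 'Owner' = 182 + 263 + 38 + 306 + 36 = 825
Total weight = 126 + 182 + 263 + 38 + 306 + 36 + 254 = 1205
Weighted proportion = 825 / 1205 = 0.6846473 → 68.46473%

68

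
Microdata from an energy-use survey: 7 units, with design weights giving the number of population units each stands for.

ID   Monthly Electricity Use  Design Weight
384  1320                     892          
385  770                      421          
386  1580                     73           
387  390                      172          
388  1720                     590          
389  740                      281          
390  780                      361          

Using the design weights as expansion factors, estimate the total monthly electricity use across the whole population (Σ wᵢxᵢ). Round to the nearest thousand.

Weighted total = 1320×892 + 770×421 + 1580×73 + 390×172 + 1720×590 + 740×281 + 780×361
  = 3188350

3188000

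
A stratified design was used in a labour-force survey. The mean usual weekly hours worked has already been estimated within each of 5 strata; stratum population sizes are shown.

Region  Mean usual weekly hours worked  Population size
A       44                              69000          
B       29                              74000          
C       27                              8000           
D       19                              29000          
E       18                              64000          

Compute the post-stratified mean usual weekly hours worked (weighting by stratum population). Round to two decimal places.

Σ Nₕ·x̄ₕ = 44×69000 + 29×74000 + 27×8000 + 19×29000 + 18×64000
  = 3036000 + 2146000 + 216000 + 551000 + 1152000 = 7101000
Σ Nₕ = 69000 + 74000 + 8000 + 29000 + 64000 = 244000
Overall mean = 7101000 / 244000 = 29.102459

29.10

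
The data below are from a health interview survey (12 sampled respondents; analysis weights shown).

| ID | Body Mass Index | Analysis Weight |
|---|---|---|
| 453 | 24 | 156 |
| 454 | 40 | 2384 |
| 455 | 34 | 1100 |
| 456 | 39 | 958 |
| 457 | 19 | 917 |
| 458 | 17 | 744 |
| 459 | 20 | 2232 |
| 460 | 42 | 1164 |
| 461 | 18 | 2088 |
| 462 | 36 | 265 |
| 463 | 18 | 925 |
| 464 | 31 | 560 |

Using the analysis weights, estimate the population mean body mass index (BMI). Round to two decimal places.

28.06

Weighted sum = 24×156 + 40×2384 + 34×1100 + 39×958 + 19×917 + 17×744 + 20×2232 + 42×1164 + 18×2088 + 36×265 + 18×925 + 31×560
  = 3744 + 95360 + 37400 + 37362 + 17423 + 12648 + 44640 + 48888 + 37584 + 9540 + 16650 + 17360 = 378599
Sum of weights = 156 + 2384 + 1100 + 958 + 917 + 744 + 2232 + 1164 + 2088 + 265 + 925 + 560 = 13493
Weighted mean = 378599 / 13493 = 28.058919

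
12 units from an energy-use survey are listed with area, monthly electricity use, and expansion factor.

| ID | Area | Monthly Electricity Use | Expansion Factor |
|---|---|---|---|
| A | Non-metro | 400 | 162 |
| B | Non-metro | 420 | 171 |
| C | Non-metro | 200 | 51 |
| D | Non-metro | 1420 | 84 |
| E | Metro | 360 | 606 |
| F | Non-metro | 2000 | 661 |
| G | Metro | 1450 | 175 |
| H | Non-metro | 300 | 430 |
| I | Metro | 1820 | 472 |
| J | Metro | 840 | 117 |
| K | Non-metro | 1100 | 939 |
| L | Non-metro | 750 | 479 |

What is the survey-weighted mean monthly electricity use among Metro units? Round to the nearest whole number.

Metro rows: E, G, I, J
Weighted sum = 360×606 + 1450×175 + 1820×472 + 840×117
  = 218160 + 253750 + 859040 + 98280 = 1429230
Sum of weights = 606 + 175 + 472 + 117 = 1370
Weighted mean = 1429230 / 1370 = 1043.2336

1043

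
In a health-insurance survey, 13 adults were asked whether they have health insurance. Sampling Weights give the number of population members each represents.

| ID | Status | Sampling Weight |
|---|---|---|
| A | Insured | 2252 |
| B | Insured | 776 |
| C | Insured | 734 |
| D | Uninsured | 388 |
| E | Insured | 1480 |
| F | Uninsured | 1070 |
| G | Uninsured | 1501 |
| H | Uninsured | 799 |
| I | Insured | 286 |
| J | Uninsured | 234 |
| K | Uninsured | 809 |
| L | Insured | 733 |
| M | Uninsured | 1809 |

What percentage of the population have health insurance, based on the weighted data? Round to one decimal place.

Sum of weights for 'Insured' = 2252 + 776 + 734 + 1480 + 286 + 733 = 6261
Total weight = 12871
Weighted proportion = 6261 / 12871 = 0.48644239 → 48.644239%

48.6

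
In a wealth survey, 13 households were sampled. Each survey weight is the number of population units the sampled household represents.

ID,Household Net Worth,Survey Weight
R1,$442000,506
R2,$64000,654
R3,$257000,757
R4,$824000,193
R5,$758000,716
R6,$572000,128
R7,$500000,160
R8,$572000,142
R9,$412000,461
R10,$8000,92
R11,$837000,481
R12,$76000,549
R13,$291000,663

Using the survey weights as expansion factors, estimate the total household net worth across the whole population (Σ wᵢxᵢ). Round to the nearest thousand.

Weighted total = 2224179000

2224179000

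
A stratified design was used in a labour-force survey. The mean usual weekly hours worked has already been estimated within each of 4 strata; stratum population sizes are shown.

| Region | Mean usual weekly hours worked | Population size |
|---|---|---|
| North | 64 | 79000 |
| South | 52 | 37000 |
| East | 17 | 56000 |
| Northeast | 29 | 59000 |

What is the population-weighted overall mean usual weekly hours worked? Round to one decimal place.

41.7

Σ Nₕ·x̄ₕ = 64×79000 + 52×37000 + 17×56000 + 29×59000
  = 5056000 + 1924000 + 952000 + 1711000 = 9643000
Σ Nₕ = 79000 + 37000 + 56000 + 59000 = 231000
Overall mean = 9643000 / 231000 = 41.744589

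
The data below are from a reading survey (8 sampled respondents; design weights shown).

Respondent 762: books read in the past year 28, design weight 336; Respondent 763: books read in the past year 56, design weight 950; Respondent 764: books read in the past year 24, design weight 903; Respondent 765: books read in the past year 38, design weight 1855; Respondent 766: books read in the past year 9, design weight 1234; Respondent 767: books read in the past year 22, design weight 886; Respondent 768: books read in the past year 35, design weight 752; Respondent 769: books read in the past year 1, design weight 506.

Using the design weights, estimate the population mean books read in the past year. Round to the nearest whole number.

29

Weighted sum = 28×336 + 56×950 + 24×903 + 38×1855 + 9×1234 + 22×886 + 35×752 + 1×506
  = 9408 + 53200 + 21672 + 70490 + 11106 + 19492 + 26320 + 506 = 212194
Sum of weights = 7422
Weighted mean = 212194 / 7422 = 28.589868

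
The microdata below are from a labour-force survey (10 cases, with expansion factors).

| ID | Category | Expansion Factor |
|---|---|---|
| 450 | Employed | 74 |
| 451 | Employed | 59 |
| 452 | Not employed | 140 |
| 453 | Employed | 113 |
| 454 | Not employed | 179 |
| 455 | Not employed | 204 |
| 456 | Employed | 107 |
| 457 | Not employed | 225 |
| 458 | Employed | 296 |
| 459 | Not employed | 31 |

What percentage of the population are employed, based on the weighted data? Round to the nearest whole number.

45

Sum of weights for 'Employed' = 74 + 59 + 113 + 107 + 296 = 649
Total weight = 74 + 59 + 140 + 113 + 179 + 204 + 107 + 225 + 296 + 31 = 1428
Weighted proportion = 649 / 1428 = 0.45448179 → 45.448179%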